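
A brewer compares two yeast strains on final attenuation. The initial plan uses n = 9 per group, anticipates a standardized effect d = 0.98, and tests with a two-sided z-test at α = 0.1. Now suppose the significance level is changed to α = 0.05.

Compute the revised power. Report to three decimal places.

δ = d·√(n/2) = 0.98 × √(9/2) = 2.0789 (unchanged). New critical value: z_{0.025} = 1.960.
Revised power = Φ(δ − 1.960) + Φ(−δ − 1.960) = Φ(0.119) + Φ(-4.039) = 0.5473 + 0.0000 = 0.5474.

Power ≈ 0.547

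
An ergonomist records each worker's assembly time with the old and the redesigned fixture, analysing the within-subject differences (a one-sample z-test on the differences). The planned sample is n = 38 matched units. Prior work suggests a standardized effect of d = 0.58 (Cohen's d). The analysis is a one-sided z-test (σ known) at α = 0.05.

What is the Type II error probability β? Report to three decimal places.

β ≈ 0.027

Noncentrality parameter: δ = d·√n = 0.58 × √38 = 3.5754
One-sided α = 0.05 → critical value z_{0.05} = 1.645.
Power = Φ(δ − 1.645) = Φ(1.931) = 0.9732.
Type II error: β = 1 − power = 1 − 0.9732 = 0.0268.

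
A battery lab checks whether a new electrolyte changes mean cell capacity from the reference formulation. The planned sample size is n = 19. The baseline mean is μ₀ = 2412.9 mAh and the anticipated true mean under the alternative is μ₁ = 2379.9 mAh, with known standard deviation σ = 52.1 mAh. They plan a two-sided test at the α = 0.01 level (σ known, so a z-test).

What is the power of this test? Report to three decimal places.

Power ≈ 0.573

Standardized effect: d = |μ₁ − μ₀| / σ = |2379.9 − 2412.9| / 52.1 = 0.6334
Noncentrality parameter: δ = d·√n = 0.6334 × √19 = 2.7609
Critical value for a two-sided test at α = 0.01: z_{α/2} = 2.576.
Power = Φ(δ − 2.576) + Φ(−δ − 2.576) = Φ(0.185) + Φ(-5.337) = 0.5734 + 0.0000 = 0.5734.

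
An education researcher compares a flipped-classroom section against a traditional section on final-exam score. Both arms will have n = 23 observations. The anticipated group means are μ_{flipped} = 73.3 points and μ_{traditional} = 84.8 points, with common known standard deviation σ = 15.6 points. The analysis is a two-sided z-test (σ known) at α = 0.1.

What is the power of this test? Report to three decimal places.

Power ≈ 0.804

Standardized effect: d = |μ_{flipped} − μ_{traditional}| / σ = |73.3 − 84.8| / 15.6 = 0.7372
Noncentrality parameter: δ = d·√(n/2) = 0.7372 × √(23/2) = 2.4999
Critical value for a two-sided test at α = 0.1: z_{α/2} = 1.645.
Power = Φ(δ − 1.645) + Φ(−δ − 1.645) = Φ(0.855) + Φ(-4.145) = 0.8037 + 0.0000 = 0.8038.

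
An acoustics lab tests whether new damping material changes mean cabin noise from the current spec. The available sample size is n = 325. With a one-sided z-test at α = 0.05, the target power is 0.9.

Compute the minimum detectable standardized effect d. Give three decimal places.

Required noncentrality: δ = z_{0.05} + z_{0.10} = 1.645 + 1.282 = 2.926.
δ = d·√n ⇒ d = δ/√n = 2.926/√325 = 0.1623.

d ≈ 0.162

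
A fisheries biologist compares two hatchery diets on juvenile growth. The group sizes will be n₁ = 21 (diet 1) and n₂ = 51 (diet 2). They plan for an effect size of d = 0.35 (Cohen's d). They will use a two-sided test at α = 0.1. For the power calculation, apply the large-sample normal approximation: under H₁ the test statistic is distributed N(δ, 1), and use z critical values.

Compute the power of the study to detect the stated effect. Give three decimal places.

Power ≈ 0.385

Noncentrality parameter: δ = d / √(1/n₁ + 1/n₂) = 0.35 / √(1/21 + 1/51) = 1.3499
Two-sided α = 0.1 → critical value z_{0.05} = 1.645.
Power = Φ(δ − 1.645) + Φ(−δ − 1.645) = Φ(-0.295) + Φ(-2.995) = 0.3840 + 0.0014 = 0.3854.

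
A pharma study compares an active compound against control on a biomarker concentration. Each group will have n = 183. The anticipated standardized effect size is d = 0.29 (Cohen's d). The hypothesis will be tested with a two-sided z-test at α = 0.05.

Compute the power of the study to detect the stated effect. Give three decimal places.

Noncentrality parameter: δ = d·√(n/2) = 0.29 × √(183/2) = 2.7740
Critical value for a two-sided test at α = 0.05: z_{α/2} = 1.960.
Power = Φ(δ − 1.960) + Φ(−δ − 1.960) = Φ(0.814) + Φ(-4.734) = 0.7922 + 0.0000 = 0.7922.

Power ≈ 0.792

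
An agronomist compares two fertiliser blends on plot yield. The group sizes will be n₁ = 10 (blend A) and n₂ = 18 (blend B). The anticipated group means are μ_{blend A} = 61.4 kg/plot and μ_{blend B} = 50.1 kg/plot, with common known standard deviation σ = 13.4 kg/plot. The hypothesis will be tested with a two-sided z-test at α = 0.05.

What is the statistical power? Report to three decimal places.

Standardized effect: d = |μ_{blend A} − μ_{blend B}| / σ = |61.4 − 50.1| / 13.4 = 0.8433
Noncentrality parameter: δ = d / √(1/n₁ + 1/n₂) = 0.8433 / √(1/10 + 1/18) = 2.1381
Two-sided α = 0.05 → critical value z_{0.025} = 1.960.
Power = Φ(δ − 1.960) + Φ(−δ − 1.960) = Φ(0.178) + Φ(-4.098) = 0.5707 + 0.0000 = 0.5707.

Power ≈ 0.571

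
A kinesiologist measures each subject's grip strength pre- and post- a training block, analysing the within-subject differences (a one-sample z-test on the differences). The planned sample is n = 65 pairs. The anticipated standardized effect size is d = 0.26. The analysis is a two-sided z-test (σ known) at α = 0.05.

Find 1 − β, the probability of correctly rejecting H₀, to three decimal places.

Power ≈ 0.554

Noncentrality parameter: δ = d·√n = 0.26 × √65 = 2.0962
Two-sided α = 0.05 → critical value z_{0.025} = 1.960.
Power = Φ(δ − 1.960) + Φ(−δ − 1.960) = Φ(0.136) + Φ(-4.056) = 0.5542 + 0.0000 = 0.5542.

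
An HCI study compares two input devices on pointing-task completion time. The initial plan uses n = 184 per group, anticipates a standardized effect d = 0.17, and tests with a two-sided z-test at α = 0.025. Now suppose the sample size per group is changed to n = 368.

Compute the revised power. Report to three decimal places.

With n = 368 per group: δ = d·√(n/2) = 0.17 × √(368/2) = 2.3060. Critical value z_{0.0125} = 2.241.
Revised power = Φ(δ − 2.241) + Φ(−δ − 2.241) = Φ(0.065) + Φ(-4.547) = 0.5257 + 0.0000 = 0.5258.

Power ≈ 0.526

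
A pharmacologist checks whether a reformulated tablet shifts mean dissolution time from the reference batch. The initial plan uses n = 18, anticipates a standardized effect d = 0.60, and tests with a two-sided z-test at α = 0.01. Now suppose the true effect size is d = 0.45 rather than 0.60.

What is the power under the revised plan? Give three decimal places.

Power ≈ 0.253

With d = 0.45: δ = d·√n = 0.45 × √18 = 1.9092. Critical value z_{0.005} = 2.576.
Revised power = Φ(δ − 2.576) + Φ(−δ − 2.576) = Φ(-0.667) + Φ(-4.485) = 0.2525 + 0.0000 = 0.2525.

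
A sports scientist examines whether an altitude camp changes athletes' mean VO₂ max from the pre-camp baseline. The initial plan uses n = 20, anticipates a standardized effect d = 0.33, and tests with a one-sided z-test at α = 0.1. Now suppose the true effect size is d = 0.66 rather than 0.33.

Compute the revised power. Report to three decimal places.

Power ≈ 0.953

With d = 0.66: δ = d·√n = 0.66 × √20 = 2.9516. Critical value z_{0.1} = 1.282.
Revised power = Φ(δ − 1.282) = Φ(1.670) = 0.9525.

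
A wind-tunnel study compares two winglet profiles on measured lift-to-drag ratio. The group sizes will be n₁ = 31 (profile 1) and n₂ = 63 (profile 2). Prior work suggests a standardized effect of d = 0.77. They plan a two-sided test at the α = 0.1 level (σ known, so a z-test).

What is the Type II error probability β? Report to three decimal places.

Noncentrality parameter: δ = d / √(1/n₁ + 1/n₂) = 0.77 / √(1/31 + 1/63) = 3.5098
Two-sided α = 0.1 → critical value z_{0.05} = 1.645.
Power = Φ(δ − 1.645) + Φ(−δ − 1.645) = Φ(1.865) + Φ(-5.155) = 0.9689 + 0.0000 = 0.9689.
Type II error: β = 1 − power = 1 − 0.9689 = 0.0311.

β ≈ 0.031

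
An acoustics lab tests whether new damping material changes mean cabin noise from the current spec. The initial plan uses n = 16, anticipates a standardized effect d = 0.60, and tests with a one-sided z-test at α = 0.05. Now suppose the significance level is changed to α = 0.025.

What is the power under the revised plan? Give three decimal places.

δ = d·√n = 0.60 × √16 = 2.4000 (unchanged). New critical value: z_{0.025} = 1.960.
Revised power = P(Z > 1.960 − δ) = Φ(0.440) = 0.6700.

Power ≈ 0.670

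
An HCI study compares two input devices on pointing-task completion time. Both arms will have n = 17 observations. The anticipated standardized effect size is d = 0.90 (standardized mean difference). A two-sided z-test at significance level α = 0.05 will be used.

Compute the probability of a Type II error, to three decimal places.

Noncentrality parameter: λ = d·√(n/2) = 0.90 × √(17/2) = 2.6239
Critical value for a two-sided test at α = 0.05: z_{α/2} = 1.960.
Power = Φ(λ − 1.960) + Φ(−λ − 1.960) = Φ(0.664) + Φ(-4.584) = 0.7466 + 0.0000 = 0.7466.
Type II error: β = 1 − power = 1 − 0.7466 = 0.2534.

β ≈ 0.253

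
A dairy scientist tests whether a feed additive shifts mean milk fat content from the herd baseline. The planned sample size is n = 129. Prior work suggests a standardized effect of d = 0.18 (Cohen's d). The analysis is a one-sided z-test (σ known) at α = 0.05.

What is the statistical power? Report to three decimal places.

Noncentrality parameter: δ = d·√n = 0.18 × √129 = 2.0444
Critical value for a one-sided test at α = 0.05: z_α = 1.645.
Power = Φ(δ − 1.645) = Φ(0.400) = 0.6553.

Power ≈ 0.655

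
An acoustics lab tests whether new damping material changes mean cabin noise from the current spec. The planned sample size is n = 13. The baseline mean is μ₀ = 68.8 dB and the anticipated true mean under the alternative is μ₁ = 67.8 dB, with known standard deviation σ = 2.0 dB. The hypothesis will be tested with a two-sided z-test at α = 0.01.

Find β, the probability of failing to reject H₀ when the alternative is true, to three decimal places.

β ≈ 0.780

Standardized effect: d = |μ₁ − μ₀| / σ = |67.8 − 68.8| / 2.0 = 0.5000
Noncentrality parameter: δ = d·√n = 0.5000 × √13 = 1.8028
Critical value for a two-sided test at α = 0.01: z_{α/2} = 2.576.
Power = Φ(δ − 2.576) + Φ(−δ − 2.576) = Φ(-0.773) + Φ(-4.379) = 0.2197 + 0.0000 = 0.2198.
Type II error: β = 1 − power = 1 − 0.2198 = 0.7802.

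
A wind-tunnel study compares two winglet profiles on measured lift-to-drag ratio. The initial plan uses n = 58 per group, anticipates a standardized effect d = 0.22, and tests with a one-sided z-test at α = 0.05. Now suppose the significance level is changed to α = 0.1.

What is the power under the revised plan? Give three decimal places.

Power ≈ 0.461

δ = d·√(n/2) = 0.22 × √(58/2) = 1.1847 (unchanged). New critical value: z_{0.1} = 1.282.
Revised power = P(Z > 1.282 − δ) = Φ(-0.097) = 0.4614.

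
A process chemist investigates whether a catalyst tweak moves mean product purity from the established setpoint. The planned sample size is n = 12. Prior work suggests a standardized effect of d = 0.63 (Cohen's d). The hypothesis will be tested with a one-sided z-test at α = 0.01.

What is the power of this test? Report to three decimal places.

Power ≈ 0.443

Noncentrality parameter: δ = d·√n = 0.63 × √12 = 2.1824
One-sided α = 0.01 → critical value z_{0.01} = 2.326.
Power = P(Z > 2.326 − δ) = Φ(-0.144) = 0.4428.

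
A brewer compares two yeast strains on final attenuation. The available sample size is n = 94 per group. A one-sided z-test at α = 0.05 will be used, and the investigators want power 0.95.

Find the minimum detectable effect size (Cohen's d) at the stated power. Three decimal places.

Required noncentrality: δ = z_{0.05} + z_{0.05} = 1.645 + 1.645 = 3.290.
δ = d·√(n/2) ⇒ d = δ/√(n/2) = 3.290/√(94/2) = 0.4799.

d ≈ 0.480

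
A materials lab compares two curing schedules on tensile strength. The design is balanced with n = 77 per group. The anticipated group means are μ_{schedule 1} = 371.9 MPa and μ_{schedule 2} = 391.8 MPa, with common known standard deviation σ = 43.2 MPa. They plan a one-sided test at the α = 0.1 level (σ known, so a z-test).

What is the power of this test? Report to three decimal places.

Standardized effect: d = |μ_{schedule 1} − μ_{schedule 2}| / σ = |371.9 − 391.8| / 43.2 = 0.4606
Noncentrality parameter: δ = d·√(n/2) = 0.4606 × √(77/2) = 2.8582
One-sided α = 0.1 → critical value z_{0.1} = 1.282.
Power = Φ(δ − 1.282) = Φ(1.577) = 0.9426.

Power ≈ 0.943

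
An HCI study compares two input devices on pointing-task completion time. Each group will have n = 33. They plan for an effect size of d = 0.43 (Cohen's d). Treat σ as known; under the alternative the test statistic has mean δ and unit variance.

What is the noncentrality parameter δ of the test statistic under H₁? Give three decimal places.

δ ≈ 1.747

The noncentrality parameter scales effect size by the design's sample-size factor: δ = d·√(n/2) = 0.43 × √(33/2) = 1.7467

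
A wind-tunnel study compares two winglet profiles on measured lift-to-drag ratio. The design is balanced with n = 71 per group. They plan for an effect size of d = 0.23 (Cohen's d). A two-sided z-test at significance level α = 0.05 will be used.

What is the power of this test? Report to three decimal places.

Noncentrality parameter: δ = d·√(n/2) = 0.23 × √(71/2) = 1.3704
Two-sided α = 0.05 → critical value z_{0.025} = 1.960.
Power = Φ(δ − 1.960) + Φ(−δ − 1.960) = Φ(-0.590) + Φ(-3.330) = 0.2777 + 0.0004 = 0.2782.

Power ≈ 0.278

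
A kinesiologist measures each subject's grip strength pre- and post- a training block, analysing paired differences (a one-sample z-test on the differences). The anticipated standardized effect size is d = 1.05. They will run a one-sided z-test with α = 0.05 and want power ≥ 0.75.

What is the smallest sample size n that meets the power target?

For power 0.75 need Φ(δ − z_{0.05}) = 0.75, so δ = z_{0.05} + z_{0.25} = 1.645 + 0.674 = 2.319.
δ = d·√n ⇒ n = (δ/d)² = (2.319 / 1.05)² = 4.88.
Round up to the next whole unit.

n = 5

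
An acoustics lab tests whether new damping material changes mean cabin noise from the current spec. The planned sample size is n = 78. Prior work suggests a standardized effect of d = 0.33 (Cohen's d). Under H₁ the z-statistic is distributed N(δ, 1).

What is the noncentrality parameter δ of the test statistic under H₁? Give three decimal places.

The noncentrality parameter scales effect size by the design's sample-size factor: δ = d·√n = 0.33 × √78 = 2.9145

δ ≈ 2.914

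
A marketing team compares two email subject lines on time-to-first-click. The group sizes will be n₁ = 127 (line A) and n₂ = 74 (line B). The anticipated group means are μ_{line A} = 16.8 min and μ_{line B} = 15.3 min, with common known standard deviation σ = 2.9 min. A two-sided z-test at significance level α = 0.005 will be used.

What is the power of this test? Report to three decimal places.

Power ≈ 0.767

Standardized effect: d = |μ_{line A} − μ_{line B}| / σ = |16.8 − 15.3| / 2.9 = 0.5172
Noncentrality parameter: λ = d / √(1/n₁ + 1/n₂) = 0.5172 / √(1/127 + 1/74) = 3.5368
Two-sided α = 0.005 → critical value z_{0.0025} = 2.807.
Power = Φ(λ − 2.807) + Φ(−λ − 2.807) = Φ(0.730) + Φ(-6.344) = 0.7672 + 0.0000 = 0.7672.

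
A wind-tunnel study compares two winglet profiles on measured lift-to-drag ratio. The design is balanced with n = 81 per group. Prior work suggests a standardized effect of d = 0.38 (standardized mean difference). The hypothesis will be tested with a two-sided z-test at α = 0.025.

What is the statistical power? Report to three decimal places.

Noncentrality parameter: δ = d·√(n/2) = 0.38 × √(81/2) = 2.4183
Critical value for a two-sided test at α = 0.025: z_{α/2} = 2.241.
Power = Φ(δ − 2.241) + Φ(−δ − 2.241) = Φ(0.177) + Φ(-4.660) = 0.5702 + 0.0000 = 0.5702.

Power ≈ 0.570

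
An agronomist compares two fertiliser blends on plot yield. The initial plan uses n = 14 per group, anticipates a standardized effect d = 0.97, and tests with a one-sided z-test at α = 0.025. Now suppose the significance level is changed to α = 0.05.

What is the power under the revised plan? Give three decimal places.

Power ≈ 0.822

δ = d·√(n/2) = 0.97 × √(14/2) = 2.5664 (unchanged). New critical value: z_{0.05} = 1.645.
Revised power = P(Z > 1.645 − δ) = Φ(0.922) = 0.8216.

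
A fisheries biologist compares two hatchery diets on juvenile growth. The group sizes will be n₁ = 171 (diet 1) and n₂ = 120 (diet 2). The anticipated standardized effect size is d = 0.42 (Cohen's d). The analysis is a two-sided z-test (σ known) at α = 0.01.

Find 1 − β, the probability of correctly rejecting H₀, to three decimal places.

Noncentrality parameter: δ = d / √(1/n₁ + 1/n₂) = 0.42 / √(1/171 + 1/120) = 3.5269
Critical value for a two-sided test at α = 0.01: z_{α/2} = 2.576.
Power = Φ(δ − 2.576) + Φ(−δ − 2.576) = Φ(0.951) + Φ(-6.103) = 0.8292 + 0.0000 = 0.8292.

Power ≈ 0.829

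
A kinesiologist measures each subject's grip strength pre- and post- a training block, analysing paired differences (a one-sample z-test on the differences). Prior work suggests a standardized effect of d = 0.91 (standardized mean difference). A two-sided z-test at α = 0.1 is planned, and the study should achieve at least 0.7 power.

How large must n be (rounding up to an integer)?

n = 6

For power 0.7 need Φ(δ − z_{0.05}) = 0.7, so δ = z_{0.05} + z_{0.30} = 1.645 + 0.524 = 2.169.
(For δ > 0 the lower-tail rejection region contributes negligibly to power, so the one-term inversion is standard.)
δ = d·√n ⇒ n = (δ/d)² = (2.169 / 0.91)² = 5.68.
Rounding up, n = 6.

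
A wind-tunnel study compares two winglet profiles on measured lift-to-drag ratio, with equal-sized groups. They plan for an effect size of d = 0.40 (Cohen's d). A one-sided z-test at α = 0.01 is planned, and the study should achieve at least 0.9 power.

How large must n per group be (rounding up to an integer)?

For power 0.9 need Φ(δ − z_{0.01}) = 0.9, so δ = z_{0.01} + z_{0.10} = 2.326 + 1.282 = 3.608.
δ = d·√(n/2) ⇒ n = 2(δ/d)² = 2 × (3.608 / 0.40)² = 162.71.
Rounding up, n = 163 per group.

n = 163 per group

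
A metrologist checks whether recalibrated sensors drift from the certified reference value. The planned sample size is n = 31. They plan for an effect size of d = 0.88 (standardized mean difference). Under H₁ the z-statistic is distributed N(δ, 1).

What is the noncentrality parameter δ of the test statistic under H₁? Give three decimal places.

δ ≈ 4.900

δ = d·√n = 0.88 × √31 = 4.8996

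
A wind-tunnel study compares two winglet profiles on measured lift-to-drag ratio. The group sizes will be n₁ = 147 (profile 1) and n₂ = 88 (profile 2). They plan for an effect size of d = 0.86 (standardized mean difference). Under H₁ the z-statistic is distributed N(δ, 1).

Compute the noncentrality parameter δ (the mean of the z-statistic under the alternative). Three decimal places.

δ ≈ 6.381

The noncentrality parameter scales effect size by the design's sample-size factor: δ = d / √(1/n₁ + 1/n₂) = 0.86 / √(1/147 + 1/88) = 6.3806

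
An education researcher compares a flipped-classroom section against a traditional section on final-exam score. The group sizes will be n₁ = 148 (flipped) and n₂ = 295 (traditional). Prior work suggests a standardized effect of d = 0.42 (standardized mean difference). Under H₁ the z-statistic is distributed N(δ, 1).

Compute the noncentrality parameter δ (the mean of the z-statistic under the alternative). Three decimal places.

δ ≈ 4.170

The noncentrality parameter scales effect size by the design's sample-size factor: δ = d / √(1/n₁ + 1/n₂) = 0.42 / √(1/148 + 1/295) = 4.1696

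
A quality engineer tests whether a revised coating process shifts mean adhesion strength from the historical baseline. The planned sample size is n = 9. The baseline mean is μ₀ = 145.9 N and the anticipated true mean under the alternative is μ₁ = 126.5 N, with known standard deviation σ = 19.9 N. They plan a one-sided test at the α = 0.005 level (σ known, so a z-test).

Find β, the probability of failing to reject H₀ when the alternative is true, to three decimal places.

β ≈ 0.364

Standardized effect: d = |μ₁ − μ₀| / σ = |126.5 − 145.9| / 19.9 = 0.9749
Noncentrality parameter: δ = d·√n = 0.9749 × √9 = 2.9246
One-sided α = 0.005 → critical value z_{0.005} = 2.576.
Power = Φ(δ − 2.576) = Φ(0.349) = 0.6364.
Type II error: β = 1 − power = 1 − 0.6364 = 0.3636.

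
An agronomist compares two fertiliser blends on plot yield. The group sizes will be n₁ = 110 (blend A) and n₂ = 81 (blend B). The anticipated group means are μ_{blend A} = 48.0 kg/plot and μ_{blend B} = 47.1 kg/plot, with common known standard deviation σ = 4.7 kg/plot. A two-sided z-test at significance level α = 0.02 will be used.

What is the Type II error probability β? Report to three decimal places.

Standardized effect: d = |μ_{blend A} − μ_{blend B}| / σ = |48.0 − 47.1| / 4.7 = 0.1915
Noncentrality parameter: δ = d / √(1/n₁ + 1/n₂) = 0.1915 / √(1/110 + 1/81) = 1.3079
Critical value for a two-sided test at α = 0.02: z_{α/2} = 2.326.
Power = Φ(δ − 2.326) + Φ(−δ − 2.326) = Φ(-1.018) + Φ(-3.634) = 0.1542 + 0.0001 = 0.1544.
Type II error: β = 1 − power = 1 − 0.1544 = 0.8456.

β ≈ 0.846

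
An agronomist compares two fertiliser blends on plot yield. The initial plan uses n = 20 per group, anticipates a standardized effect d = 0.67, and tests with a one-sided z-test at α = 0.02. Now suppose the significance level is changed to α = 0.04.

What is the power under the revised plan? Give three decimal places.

δ = d·√(n/2) = 0.67 × √(20/2) = 2.1187 (unchanged). New critical value: z_{0.04} = 1.751.
Revised power = P(Z > 1.751 − δ) = Φ(0.368) = 0.6436.

Power ≈ 0.644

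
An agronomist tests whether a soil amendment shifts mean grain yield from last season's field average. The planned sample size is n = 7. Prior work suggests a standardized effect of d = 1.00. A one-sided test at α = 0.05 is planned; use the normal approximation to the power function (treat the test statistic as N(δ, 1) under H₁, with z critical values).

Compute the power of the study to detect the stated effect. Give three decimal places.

Power ≈ 0.842

Noncentrality parameter: λ = d·√n = 1.00 × √7 = 2.6458
One-sided α = 0.05 → critical value z_{0.05} = 1.645.
Power = Φ(λ − 1.645) = Φ(1.001) = 0.8416.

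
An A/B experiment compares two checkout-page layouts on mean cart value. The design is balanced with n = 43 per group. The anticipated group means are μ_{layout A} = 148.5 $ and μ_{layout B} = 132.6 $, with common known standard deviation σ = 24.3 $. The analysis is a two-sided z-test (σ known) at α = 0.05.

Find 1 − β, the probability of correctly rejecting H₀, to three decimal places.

Standardized effect: d = |μ_{layout A} − μ_{layout B}| / σ = |148.5 − 132.6| / 24.3 = 0.6543
Noncentrality parameter: δ = d·√(n/2) = 0.6543 × √(43/2) = 3.0340
Critical value for a two-sided test at α = 0.05: z_{α/2} = 1.960.
Power = Φ(δ − 1.960) + Φ(−δ − 1.960) = Φ(1.074) + Φ(-4.994) = 0.8586 + 0.0000 = 0.8586.

Power ≈ 0.859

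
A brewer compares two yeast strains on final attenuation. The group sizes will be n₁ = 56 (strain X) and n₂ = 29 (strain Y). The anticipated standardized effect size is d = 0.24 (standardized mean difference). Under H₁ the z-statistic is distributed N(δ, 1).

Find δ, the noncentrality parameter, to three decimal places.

δ = d / √(1/n₁ + 1/n₂) = 0.24 / √(1/56 + 1/29) = 1.0490

δ ≈ 1.049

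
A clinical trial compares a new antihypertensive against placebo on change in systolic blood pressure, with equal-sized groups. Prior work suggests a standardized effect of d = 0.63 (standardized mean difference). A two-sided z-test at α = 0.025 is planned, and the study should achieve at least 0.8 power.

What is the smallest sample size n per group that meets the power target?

n = 48 per group

Set Φ(δ − 2.241) = 0.8; then δ − 2.241 = Φ⁻¹(0.8) = 0.842, giving δ = 3.083.
(Ignoring the negligible lower-tail rejection probability gives the usual closed-form inversion.)
δ = d·√(n/2) ⇒ n = 2(δ/d)² = 2 × (3.083 / 0.63)² = 47.90.
Round up to the next whole unit.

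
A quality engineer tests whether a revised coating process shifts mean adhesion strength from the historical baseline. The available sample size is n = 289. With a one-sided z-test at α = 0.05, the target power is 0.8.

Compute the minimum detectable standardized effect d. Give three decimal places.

d ≈ 0.146

Need Φ(δ − 1.645) = 0.8, so δ = 1.645 + 0.842 = 2.486.
δ = d·√n ⇒ d = δ/√n = 2.486/√289 = 0.1463.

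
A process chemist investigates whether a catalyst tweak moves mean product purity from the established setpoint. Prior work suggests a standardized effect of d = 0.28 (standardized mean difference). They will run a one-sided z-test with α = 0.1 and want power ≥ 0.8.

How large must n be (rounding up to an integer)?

For power 0.8 need Φ(δ − z_{0.1}) = 0.8, so δ = z_{0.1} + z_{0.20} = 1.282 + 0.842 = 2.123.
δ = d·√n ⇒ n = (δ/d)² = (2.123 / 0.28)² = 57.50.
Round up to the next whole unit.

n = 58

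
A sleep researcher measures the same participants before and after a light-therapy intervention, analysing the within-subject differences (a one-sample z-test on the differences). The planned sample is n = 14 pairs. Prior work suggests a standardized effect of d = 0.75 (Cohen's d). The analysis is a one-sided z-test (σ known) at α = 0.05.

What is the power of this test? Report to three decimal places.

Power ≈ 0.877

Noncentrality parameter: δ = d·√n = 0.75 × √14 = 2.8062
One-sided α = 0.05 → critical value z_{0.05} = 1.645.
Power = P(Z > 1.645 − δ) = Φ(1.161) = 0.8773.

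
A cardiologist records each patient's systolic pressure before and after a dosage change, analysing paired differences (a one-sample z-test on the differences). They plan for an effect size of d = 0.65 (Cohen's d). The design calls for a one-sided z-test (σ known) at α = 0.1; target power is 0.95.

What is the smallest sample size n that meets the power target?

For power 0.95 need Φ(δ − z_{0.1}) = 0.95, so δ = z_{0.1} + z_{0.05} = 1.282 + 1.645 = 2.926.
δ = d·√n ⇒ n = (δ/d)² = (2.926 / 0.65)² = 20.27.
Round up to the next whole unit.

n = 21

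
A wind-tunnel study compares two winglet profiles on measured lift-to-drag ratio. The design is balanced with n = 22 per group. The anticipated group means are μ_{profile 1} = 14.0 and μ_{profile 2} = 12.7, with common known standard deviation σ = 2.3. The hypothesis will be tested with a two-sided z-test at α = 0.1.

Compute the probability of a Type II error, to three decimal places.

β ≈ 0.409

Standardized effect: d = |μ_{profile 1} − μ_{profile 2}| / σ = |14.0 − 12.7| / 2.3 = 0.5652
Noncentrality parameter: δ = d·√(n/2) = 0.5652 × √(22/2) = 1.8746
Critical value for a two-sided test at α = 0.1: z_{α/2} = 1.645.
Power = Φ(δ − 1.645) + Φ(−δ − 1.645) = Φ(0.230) + Φ(-3.519) = 0.5909 + 0.0002 = 0.5911.
Type II error: β = 1 − power = 1 − 0.5911 = 0.4089.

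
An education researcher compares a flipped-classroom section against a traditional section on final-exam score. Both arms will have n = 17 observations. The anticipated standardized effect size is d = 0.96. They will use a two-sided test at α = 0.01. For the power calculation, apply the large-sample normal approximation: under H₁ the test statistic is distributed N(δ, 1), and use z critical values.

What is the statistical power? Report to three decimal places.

Power ≈ 0.588

Noncentrality parameter: δ = d·√(n/2) = 0.96 × √(17/2) = 2.7989
Two-sided α = 0.01 → critical value z_{0.005} = 2.576.
Power = Φ(δ − 2.576) + Φ(−δ − 2.576) = Φ(0.223) + Φ(-5.375) = 0.5882 + 0.0000 = 0.5882.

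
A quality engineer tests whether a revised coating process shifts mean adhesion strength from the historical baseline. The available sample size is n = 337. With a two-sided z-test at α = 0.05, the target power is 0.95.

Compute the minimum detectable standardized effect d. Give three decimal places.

Required noncentrality: δ = z_{0.025} + z_{0.05} = 1.960 + 1.645 = 3.605.
(The second rejection-region term Φ(−δ − z_{α/2}) is negligible and dropped.)
δ = d·√n ⇒ d = δ/√n = 3.605/√337 = 0.1964.

d ≈ 0.196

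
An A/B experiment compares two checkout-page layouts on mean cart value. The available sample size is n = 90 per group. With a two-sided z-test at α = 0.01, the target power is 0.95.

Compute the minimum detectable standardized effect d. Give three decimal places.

d ≈ 0.629

Need Φ(δ − 2.576) = 0.95, so δ = 2.576 + 1.645 = 4.221.
(The second rejection-region term Φ(−δ − z_{α/2}) is negligible and dropped.)
δ = d·√(n/2) ⇒ d = δ/√(n/2) = 4.221/√(90/2) = 0.6292.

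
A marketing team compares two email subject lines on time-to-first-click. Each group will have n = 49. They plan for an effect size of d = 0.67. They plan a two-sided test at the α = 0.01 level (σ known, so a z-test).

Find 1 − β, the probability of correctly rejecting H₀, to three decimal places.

Power ≈ 0.771

Noncentrality parameter: λ = d·√(n/2) = 0.67 × √(49/2) = 3.3163
Two-sided α = 0.01 → critical value z_{0.005} = 2.576.
Power = Φ(λ − 2.576) + Φ(−λ − 2.576) = Φ(0.741) + Φ(-5.892) = 0.7705 + 0.0000 = 0.7705.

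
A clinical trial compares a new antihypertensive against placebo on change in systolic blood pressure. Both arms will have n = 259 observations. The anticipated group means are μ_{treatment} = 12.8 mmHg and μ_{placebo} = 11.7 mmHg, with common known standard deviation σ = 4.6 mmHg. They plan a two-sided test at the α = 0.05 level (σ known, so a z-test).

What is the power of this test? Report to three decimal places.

Power ≈ 0.777

Standardized effect: d = |μ_{treatment} − μ_{placebo}| / σ = |12.8 − 11.7| / 4.6 = 0.2391
Noncentrality parameter: δ = d·√(n/2) = 0.2391 × √(259/2) = 2.7213
Two-sided α = 0.05 → critical value z_{0.025} = 1.960.
Power = Φ(δ − 1.960) + Φ(−δ − 1.960) = Φ(0.761) + Φ(-4.681) = 0.7768 + 0.0000 = 0.7768.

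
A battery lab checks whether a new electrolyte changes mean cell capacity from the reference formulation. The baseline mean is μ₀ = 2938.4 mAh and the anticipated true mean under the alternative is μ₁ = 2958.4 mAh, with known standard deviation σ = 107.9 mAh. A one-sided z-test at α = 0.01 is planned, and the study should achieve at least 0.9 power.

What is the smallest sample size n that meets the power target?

n = 379

Standardized effect: d = |μ₁ − μ₀| / σ = |2958.4 − 2938.4| / 107.9 = 0.1854
For power 0.9 need Φ(δ − z_{0.01}) = 0.9, so δ = z_{0.01} + z_{0.10} = 2.326 + 1.282 = 3.608.
δ = d·√n ⇒ n = (δ/d)² = (3.608 / 0.1854)² = 378.87.
Rounding up, n = 379.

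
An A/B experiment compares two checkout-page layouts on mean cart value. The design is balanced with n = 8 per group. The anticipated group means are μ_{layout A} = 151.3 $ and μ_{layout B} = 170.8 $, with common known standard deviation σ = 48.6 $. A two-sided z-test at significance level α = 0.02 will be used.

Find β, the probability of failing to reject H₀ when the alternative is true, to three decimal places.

Standardized effect: d = |μ_{layout A} − μ_{layout B}| / σ = |151.3 − 170.8| / 48.6 = 0.4012
Noncentrality parameter: δ = d·√(n/2) = 0.4012 × √(8/2) = 0.8025
Two-sided α = 0.02 → critical value z_{0.01} = 2.326.
Power = Φ(δ − 2.326) + Φ(−δ − 2.326) = Φ(-1.524) + Φ(-3.129) = 0.0638 + 0.0009 = 0.0646.
Type II error: β = 1 − power = 1 − 0.0646 = 0.9354.

β ≈ 0.935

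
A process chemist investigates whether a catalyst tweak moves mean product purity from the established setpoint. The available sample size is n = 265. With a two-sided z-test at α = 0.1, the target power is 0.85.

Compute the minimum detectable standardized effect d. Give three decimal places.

d ≈ 0.165

Need Φ(δ − 1.645) = 0.85, so δ = 1.645 + 1.036 = 2.681.
(The second rejection-region term Φ(−δ − z_{α/2}) is negligible and dropped.)
δ = d·√n ⇒ d = δ/√n = 2.681/√265 = 0.1647.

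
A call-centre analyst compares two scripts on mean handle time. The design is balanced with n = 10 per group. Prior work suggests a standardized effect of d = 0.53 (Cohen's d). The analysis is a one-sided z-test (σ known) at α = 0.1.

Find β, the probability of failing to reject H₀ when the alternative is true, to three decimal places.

β ≈ 0.538

Noncentrality parameter: δ = d·√(n/2) = 0.53 × √(10/2) = 1.1851
Critical value for a one-sided test at α = 0.1: z_α = 1.282.
Power = P(Z > 1.282 − δ) = Φ(-0.096) = 0.4616.
Type II error: β = 1 − power = 1 − 0.4616 = 0.5384.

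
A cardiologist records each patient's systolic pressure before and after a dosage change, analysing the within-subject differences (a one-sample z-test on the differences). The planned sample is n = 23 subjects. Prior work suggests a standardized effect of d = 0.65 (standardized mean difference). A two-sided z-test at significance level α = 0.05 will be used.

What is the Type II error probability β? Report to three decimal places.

Noncentrality parameter: δ = d·√n = 0.65 × √23 = 3.1173
Two-sided α = 0.05 → critical value z_{0.025} = 1.960.
Power = Φ(δ − 1.960) + Φ(−δ − 1.960) = Φ(1.157) + Φ(-5.077) = 0.8764 + 0.0000 = 0.8764.
Type II error: β = 1 − power = 1 − 0.8764 = 0.1236.

β ≈ 0.124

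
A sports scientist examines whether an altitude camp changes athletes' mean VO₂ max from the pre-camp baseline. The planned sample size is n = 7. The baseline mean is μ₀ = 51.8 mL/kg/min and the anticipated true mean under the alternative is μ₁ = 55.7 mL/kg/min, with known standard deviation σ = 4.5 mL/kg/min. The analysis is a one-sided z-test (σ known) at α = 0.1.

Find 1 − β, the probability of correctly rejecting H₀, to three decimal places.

Power ≈ 0.844

Standardized effect: d = |μ₁ − μ₀| / σ = |55.7 − 51.8| / 4.5 = 0.8667
Noncentrality parameter: λ = d·√n = 0.8667 × √7 = 2.2930
Critical value for a one-sided test at α = 0.1: z_α = 1.282.
Power = Φ(λ − 1.282) = Φ(1.011) = 0.8441.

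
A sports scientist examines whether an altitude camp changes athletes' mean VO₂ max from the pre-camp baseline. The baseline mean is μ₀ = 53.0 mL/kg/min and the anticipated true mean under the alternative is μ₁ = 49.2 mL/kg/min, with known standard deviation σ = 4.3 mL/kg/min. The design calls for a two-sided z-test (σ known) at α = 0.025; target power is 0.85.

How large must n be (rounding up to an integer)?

n = 14

Standardized effect: d = |μ₁ − μ₀| / σ = |49.2 − 53.0| / 4.3 = 0.8837
For power 0.85 need Φ(δ − z_{0.0125}) = 0.85, so δ = z_{0.0125} + z_{0.15} = 2.241 + 1.036 = 3.278.
(For δ > 0 the lower-tail rejection region contributes negligibly to power, so the one-term inversion is standard.)
δ = d·√n ⇒ n = (δ/d)² = (3.278 / 0.8837)² = 13.76.
Rounding up, n = 14.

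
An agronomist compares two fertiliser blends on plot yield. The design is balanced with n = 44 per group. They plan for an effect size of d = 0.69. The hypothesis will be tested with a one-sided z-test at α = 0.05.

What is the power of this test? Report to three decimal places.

Noncentrality parameter: δ = d·√(n/2) = 0.69 × √(44/2) = 3.2364
One-sided α = 0.05 → critical value z_{0.05} = 1.645.
Power = Φ(δ − 1.645) = Φ(1.592) = 0.9443.

Power ≈ 0.944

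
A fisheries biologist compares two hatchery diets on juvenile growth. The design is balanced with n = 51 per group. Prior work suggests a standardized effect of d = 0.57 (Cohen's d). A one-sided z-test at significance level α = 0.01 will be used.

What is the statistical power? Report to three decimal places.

Power ≈ 0.710

Noncentrality parameter: δ = d·√(n/2) = 0.57 × √(51/2) = 2.8784
One-sided α = 0.01 → critical value z_{0.01} = 2.326.
Power = Φ(δ − 2.326) = Φ(0.552) = 0.7095.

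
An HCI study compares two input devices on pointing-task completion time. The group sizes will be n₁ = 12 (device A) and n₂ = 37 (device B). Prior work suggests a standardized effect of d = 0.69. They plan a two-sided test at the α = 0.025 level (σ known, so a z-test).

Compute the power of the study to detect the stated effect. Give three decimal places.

Power ≈ 0.435

Noncentrality parameter: δ = d / √(1/n₁ + 1/n₂) = 0.69 / √(1/12 + 1/37) = 2.0770
Critical value for a two-sided test at α = 0.025: z_{α/2} = 2.241.
Power = Φ(δ − 2.241) + Φ(−δ − 2.241) = Φ(-0.164) + Φ(-4.318) = 0.4347 + 0.0000 = 0.4347.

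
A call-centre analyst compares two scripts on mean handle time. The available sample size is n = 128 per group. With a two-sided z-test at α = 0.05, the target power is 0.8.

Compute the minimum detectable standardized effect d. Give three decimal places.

d ≈ 0.350

Required noncentrality: δ = z_{0.025} + z_{0.20} = 1.960 + 0.842 = 2.802.
(Lower-tail contribution to power is negligible for δ > 0.)
δ = d·√(n/2) ⇒ d = δ/√(n/2) = 2.802/√(128/2) = 0.3502.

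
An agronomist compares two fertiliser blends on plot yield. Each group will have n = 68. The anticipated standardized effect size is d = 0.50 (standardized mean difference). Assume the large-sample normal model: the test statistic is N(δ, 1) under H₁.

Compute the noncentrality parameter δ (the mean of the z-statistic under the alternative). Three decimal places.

The noncentrality parameter scales effect size by the design's sample-size factor: δ = d·√(n/2) = 0.50 × √(68/2) = 2.9155

δ ≈ 2.915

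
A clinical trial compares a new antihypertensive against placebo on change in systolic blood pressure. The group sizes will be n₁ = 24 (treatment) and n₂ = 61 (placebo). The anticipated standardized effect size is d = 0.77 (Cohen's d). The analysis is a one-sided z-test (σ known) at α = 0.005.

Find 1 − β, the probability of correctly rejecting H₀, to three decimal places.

Noncentrality parameter: δ = d / √(1/n₁ + 1/n₂) = 0.77 / √(1/24 + 1/61) = 3.1956
One-sided α = 0.005 → critical value z_{0.005} = 2.576.
Power = Φ(δ − 2.576) = Φ(0.620) = 0.7323.

Power ≈ 0.732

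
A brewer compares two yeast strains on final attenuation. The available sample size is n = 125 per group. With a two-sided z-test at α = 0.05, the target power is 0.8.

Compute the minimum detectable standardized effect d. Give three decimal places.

Required noncentrality: δ = z_{0.025} + z_{0.20} = 1.960 + 0.842 = 2.802.
(The second rejection-region term Φ(−δ − z_{α/2}) is negligible and dropped.)
δ = d·√(n/2) ⇒ d = δ/√(n/2) = 2.802/√(125/2) = 0.3544.

d ≈ 0.354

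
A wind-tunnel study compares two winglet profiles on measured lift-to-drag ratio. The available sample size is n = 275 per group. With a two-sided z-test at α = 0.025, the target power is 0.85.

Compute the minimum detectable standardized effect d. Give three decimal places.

Need Φ(δ − 2.241) = 0.85, so δ = 2.241 + 1.036 = 3.278.
(Lower-tail contribution to power is negligible for δ > 0.)
δ = d·√(n/2) ⇒ d = δ/√(n/2) = 3.278/√(275/2) = 0.2795.

d ≈ 0.280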